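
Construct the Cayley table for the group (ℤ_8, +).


Elements: {0, 1, 2, 3, 4, 5, 6, 7}
Operation: addition mod 8
Entry (a, b) = (a + b) mod 8

Cayley table:
  | 0 | 1 | 2 | 3 | 4 | 5 | 6 | 7
0 | 0 | 1 | 2 | 3 | 4 | 5 | 6 | 7
1 | 1 | 2 | 3 | 4 | 5 | 6 | 7 | 0
2 | 2 | 3 | 4 | 5 | 6 | 7 | 0 | 1
3 | 3 | 4 | 5 | 6 | 7 | 0 | 1 | 2
4 | 4 | 5 | 6 | 7 | 0 | 1 | 2 | 3
5 | 5 | 6 | 7 | 0 | 1 | 2 | 3 | 4
6 | 6 | 7 | 0 | 1 | 2 | 3 | 4 | 5
7 | 7 | 0 | 1 | 2 | 3 | 4 | 5 | 6


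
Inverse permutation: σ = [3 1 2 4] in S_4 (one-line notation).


To find σ⁻¹, swap domain and range:
σ(1) = 3 → σ⁻¹(3) = 1
σ(2) = 1 → σ⁻¹(1) = 2
σ(3) = 2 → σ⁻¹(2) = 3
σ(4) = 4 → σ⁻¹(4) = 4

σ⁻¹ = [2 3 1 4]


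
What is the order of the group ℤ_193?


ℤ_n has n elements.

|ℤ_193| = 193


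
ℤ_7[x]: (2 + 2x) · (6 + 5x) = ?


Expand and collect like terms; reduce coefficients mod 7:
x^0: 2·6 = 12 ≡ 5 (mod 7)
x^1: 2·5 + 2·6 = 22 ≡ 1 (mod 7)
x^2: 2·5 = 10 ≡ 3 (mod 7)
Result: 5 + x + 3x^2

f · g = 5 + x + 3x^2


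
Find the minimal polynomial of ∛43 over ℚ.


∛43 satisfies x³ - 43 = 0, irreducible over ℚ (no rational root; 43 is not a perfect cube)

Minimal polynomial: x³ - 43


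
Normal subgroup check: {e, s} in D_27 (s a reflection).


H = {e, s} in D_27 (s a reflection)
r·s·r⁻¹ = sr⁻² ≠ s for n ≥ 3, so {e, s} is not closed under conjugation

No, not a normal subgroup


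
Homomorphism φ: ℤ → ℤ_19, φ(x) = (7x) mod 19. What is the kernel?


Kernel = preimage of identity
ker(φ) = {x ∈ ℤ : 7x ≡ 0 (mod 19)}. gcd(7,19) = 1, so 7x ≡ 0 (mod 19) ⟺ x ≡ 0 (mod 19/1 = 19). Hence ker(φ) = 19ℤ

ker(φ) = 19ℤ


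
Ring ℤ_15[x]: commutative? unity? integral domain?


ℤ_15 has zero divisors (3·5 ≡ 0), and these lift to constant zero divisors in ℤ_15[x]; so not an integral domain
Commutative: Yes
Integral domain: No
Has unity: Yes

ℤ_15[x]: Commutative=Yes, Unity=Yes


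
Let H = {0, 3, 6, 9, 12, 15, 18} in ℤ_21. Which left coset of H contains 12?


12 + H = {12 + h (mod 21) : h ∈ H}
12+0=12, 12+3=15, 12+6=18, 12+9=0, 12+12=3, 12+15=6, 12+18=9
12 + H = {0, 3, 6, 9, 12, 15, 18} = 0 + H

12 + H = {0, 3, 6, 9, 12, 15, 18}


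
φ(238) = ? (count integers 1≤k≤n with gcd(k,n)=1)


Factor n: 238 = 2 × 7 × 17
φ(n) = n · ∏(1 - 1/p) over distinct primes p | n
φ(238) = 238 · (1 - 1/2) · (1 - 1/7) · (1 - 1/17) = 96

φ(238) = 96


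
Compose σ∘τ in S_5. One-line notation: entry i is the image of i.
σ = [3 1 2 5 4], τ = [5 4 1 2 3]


σ∘τ: apply τ first, then σ
1 →τ 5 →σ 4
2 →τ 4 →σ 5
3 →τ 1 →σ 3
4 →τ 2 →σ 1
5 →τ 3 →σ 2

σ∘τ = [4 5 3 1 2]


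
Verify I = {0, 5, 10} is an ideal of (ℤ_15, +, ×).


Check ideal conditions for I = {0, 5, 10} in ℤ_15:
(1) I is an additive subgroup? Yes
(2) For r ∈ ℤ_15 and a ∈ I: r·a ∈ I? Yes

Yes, I is an ideal of ℤ_15


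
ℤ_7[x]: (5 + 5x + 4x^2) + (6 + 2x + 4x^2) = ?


Add coefficients mod 7:
x^0: 5 + 6 = 4 (mod 7)
x^1: 5 + 2 = 0 (mod 7)
x^2: 4 + 4 = 1 (mod 7)
Result: 4 + x^2

f + g = 4 + x^2


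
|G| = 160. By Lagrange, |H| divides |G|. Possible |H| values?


Lagrange's theorem: |H| divides |G|
|G| = 160
Divisors of 160: 1, 2, 4, 5, 8, 10, 16, 20, 32, 40, 80, 160

Possible subgroup orders: {1, 2, 4, 5, 8, 10, 16, 20, 32, 40, 80, 160}


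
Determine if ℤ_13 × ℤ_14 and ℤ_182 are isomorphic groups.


Comparing ℤ_13 × ℤ_14 and ℤ_182:
gcd(13,14) = 1, so ℤ_13 × ℤ_14 ≅ ℤ_182 (CRT)

Yes, ℤ_13 × ℤ_14 ≅ ℤ_182


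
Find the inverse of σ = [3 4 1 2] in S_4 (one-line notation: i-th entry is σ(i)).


To find σ⁻¹, swap domain and range:
σ(1) = 3 → σ⁻¹(3) = 1
σ(2) = 4 → σ⁻¹(4) = 2
σ(3) = 1 → σ⁻¹(1) = 3
σ(4) = 2 → σ⁻¹(2) = 4

σ⁻¹ = [3 4 1 2]


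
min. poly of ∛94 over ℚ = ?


∛94 satisfies x³ - 94 = 0, irreducible over ℚ (no rational root; 94 is not a perfect cube)

Minimal polynomial: x³ - 94


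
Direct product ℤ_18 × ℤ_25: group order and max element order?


|ℤ_18 × ℤ_25| = 18 × 25 = 450
Max element order = lcm(18,25) = 450
Cyclic? Yes (gcd=1)

|ℤ_18×ℤ_25| = 450, max element order = 450


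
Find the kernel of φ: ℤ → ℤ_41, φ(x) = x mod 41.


Kernel = preimage of identity
ker(φ) = {x ∈ ℤ : x ≡ 0 (mod 41)} = 41ℤ = {0, ±41, ±82, ...}

ker(φ) = 41ℤ


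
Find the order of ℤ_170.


ℤ_n has n elements.

|ℤ_170| = 170


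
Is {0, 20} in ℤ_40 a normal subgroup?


H = {0, 20} in ℤ_40
ℤ_40 is abelian; every subgroup of an abelian group is normal

Yes, normal subgroup


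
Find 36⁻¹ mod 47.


Use the extended Euclidean algorithm to write 1 = 36·s + 47·t; then s mod 47 is the inverse.
Euclidean algorithm:
  36 = 0·47 + 36
  47 = 1·36 + 11
  36 = 3·11 + 3
  11 = 3·3 + 2
  3 = 1·2 + 1
  2 = 2·1 + 0
gcd(36,47) = 1
Back-substitution gives: 36·(17) + 47·(-13) = 1
So 36⁻¹ ≡ 17 ≡ 17 (mod 47)
Check: 36 × 17 = 612 ≡ 1 (mod 47) ✓

36⁻¹ ≡ 17 (mod 47)


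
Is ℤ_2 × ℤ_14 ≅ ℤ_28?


Comparing ℤ_2 × ℤ_14 and ℤ_28:
gcd(2,14) = 2 ≠ 1. Max element order in ℤ_2×ℤ_14 is lcm(2,14) = 14 < 28, so it has no element of order 28

No, ℤ_2 × ℤ_14 ≇ ℤ_28


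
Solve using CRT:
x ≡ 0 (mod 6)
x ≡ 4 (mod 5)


m₁ = 6, m₂ = 5, gcd = 1, so CRT applies. M = m₁·m₂ = 30
Let M₁ = M/m₁ = 5, M₂ = M/m₂ = 6
Find y₁ ≡ M₁⁻¹ (mod m₁): 5⁻¹ ≡ 5 (mod 6)
Find y₂ ≡ M₂⁻¹ (mod m₂): 6⁻¹ ≡ 1 (mod 5)
x = a₁·M₁·y₁ + a₂·M₂·y₂ = 0·5·5 + 4·6·1 = 24
Reduce mod 30: x ≡ 24
Check: 24 mod 6 = 0 ✓, 24 mod 5 = 4 ✓

x ≡ 24 (mod 30)


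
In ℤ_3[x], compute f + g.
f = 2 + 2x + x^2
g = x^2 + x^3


Add coefficients mod 3:
x^0: 2 + 0 = 2 (mod 3)
x^1: 2 + 0 = 2 (mod 3)
x^2: 1 + 1 = 2 (mod 3)
x^3: 0 + 1 = 1 (mod 3)
Result: 2 + 2x + 2x^2 + x^3

f + g = 2 + 2x + 2x^2 + x^3


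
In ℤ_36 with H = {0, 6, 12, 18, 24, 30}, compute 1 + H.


1 + H = {1 + h (mod 36) : h ∈ H}
1+0=1, 1+6=7, 1+12=13, 1+18=19, 1+24=25, 1+30=31

1 + H = {1, 7, 13, 19, 25, 31}


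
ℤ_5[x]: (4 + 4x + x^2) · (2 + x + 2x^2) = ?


Expand and collect like terms; reduce coefficients mod 5:
x^0: 4·2 = 8 ≡ 3 (mod 5)
x^1: 4·1 + 4·2 = 12 ≡ 2 (mod 5)
x^2: 4·2 + 4·1 + 1·2 = 14 ≡ 4 (mod 5)
x^3: 4·2 + 1·1 = 9 ≡ 4 (mod 5)
x^4: 1·2 = 2 ≡ 2 (mod 5)
Result: 3 + 2x + 4x^2 + 4x^3 + 2x^4

f · g = 3 + 2x + 4x^2 + 4x^3 + 2x^4


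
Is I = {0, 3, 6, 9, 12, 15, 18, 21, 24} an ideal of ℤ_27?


Check ideal conditions for I = {0, 3, 6, 9, 12, 15, 18, 21, 24} in ℤ_27:
(1) I is an additive subgroup? Yes
(2) For r ∈ ℤ_27 and a ∈ I: r·a ∈ I? Yes

Yes, I is an ideal of ℤ_27


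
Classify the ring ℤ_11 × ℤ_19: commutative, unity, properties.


Direct product ring; commutative with unity (1,1); but (1,0)·(0,1) = (0,0) gives zero divisors, so not an integral domain
Commutative: Yes
Integral domain: No
Has unity: Yes

ℤ_11 × ℤ_19: Commutative=Yes, Unity=Yes


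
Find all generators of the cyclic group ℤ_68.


g generates ℤ_n iff gcd(g,n) = 1
Prime factors of 68: 2, 17
Generators are g ∈ {1,...,67} not divisible by any of these primes.
Generators: {1, 3, 5, 7, 9, 11, 13, 15, 19, 21, 23, 25, 27, 29, 31, 33, 35, 37, 39, 41, 43, 45, 47, 49, 53, 55, 57, 59, 61, 63, 65, 67}
Number of generators = φ(68) = 32

Generators of ℤ_68 = {1, 3, 5, 7, 9, 11, 13, 15, 19, 21, 23, 25, 27, 29, 31, 33, 35, 37, 39, 41, 43, 45, 47, 49, 53, 55, 57, 59, 61, 63, 65, 67}


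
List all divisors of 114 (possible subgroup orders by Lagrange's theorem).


Lagrange's theorem: |H| divides |G|
|G| = 114
Divisors of 114: 1, 2, 3, 6, 19, 38, 57, 114

Possible subgroup orders: {1, 2, 3, 6, 19, 38, 57, 114}


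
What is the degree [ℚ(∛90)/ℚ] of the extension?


∛90 has minimal polynomial x³ - 90 (irreducible over ℚ since 90 is not a perfect cube)

[ℚ(∛90)/ℚ] = 3


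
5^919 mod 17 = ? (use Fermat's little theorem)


Fermat's little theorem: if p is prime and gcd(a,p)=1, then a^(p-1) ≡ 1 (mod p)
p = 17 is prime, gcd(5,17) = 1
Reduce exponent: 919 mod 16 = 7
So 5^919 ≡ 5^7 (mod 17)
5^7 mod 17 = 10

5^919 ≡ 10 (mod 17)


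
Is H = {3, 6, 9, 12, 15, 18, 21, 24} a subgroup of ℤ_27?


Subgroup test for H = {3, 6, 9, 12, 15, 18, 21, 24} in (ℤ_27, +):
(1) 0 ∈ H? No
(2) Closure: for all a,b ∈ H, (a+b) mod 27 ∈ H? No  [counterexample: 3 + 24 = 0 ∉ H]
(3) Inverses: for all a ∈ H, -a mod 27 ∈ H? Yes

No, H is not a subgroup of ℤ_27


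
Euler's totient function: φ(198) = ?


Factor n: 198 = 2 × 3^2 × 11
φ(n) = n · ∏(1 - 1/p) over distinct primes p | n
φ(198) = 198 · (1 - 1/2) · (1 - 1/3) · (1 - 1/11) = 60

φ(198) = 60


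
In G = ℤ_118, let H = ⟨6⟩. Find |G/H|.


|⟨6⟩| = n / gcd(6, 118) = 118 / 2 = 59
H is normal (ℤ_118 is abelian).
|G/H| = |G| / |H| = 118 / 59 = 2

|G/H| = 2


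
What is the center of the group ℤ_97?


Z(G) = {g ∈ G | gx = xg for all x ∈ G}
ℤ_97 is abelian, so Z(G) = G

Z(ℤ_97) = ℤ_97


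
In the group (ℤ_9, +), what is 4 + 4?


Operation: addition mod 9
4 + 4 = (a + b) mod 9 with a = 4, b = 4

4 + 4 = 8


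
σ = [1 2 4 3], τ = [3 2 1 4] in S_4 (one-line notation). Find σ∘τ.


σ∘τ: apply τ first, then σ
1 →τ 3 →σ 4
2 →τ 2 →σ 2
3 →τ 1 →σ 1
4 →τ 4 →σ 3

σ∘τ = [4 2 1 3]


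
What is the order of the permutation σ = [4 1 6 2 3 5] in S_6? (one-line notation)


Cycle decomposition: (1 4 2) (3 6 5)
Cycle lengths: 3, 3
Order = lcm(3, 3) = 3

ord(σ) = 3


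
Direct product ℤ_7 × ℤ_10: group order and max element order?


|ℤ_7 × ℤ_10| = 7 × 10 = 70
Max element order = lcm(7,10) = 70
Cyclic? Yes (gcd=1)

|ℤ_7×ℤ_10| = 70, max element order = 70


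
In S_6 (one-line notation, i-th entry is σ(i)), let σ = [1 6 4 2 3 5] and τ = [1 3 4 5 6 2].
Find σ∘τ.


σ∘τ: apply τ first, then σ
1 →τ 1 →σ 1
2 →τ 3 →σ 4
3 →τ 4 →σ 2
4 →τ 5 →σ 3
5 →τ 6 →σ 5
6 →τ 2 →σ 6

σ∘τ = [1 4 2 3 5 6]


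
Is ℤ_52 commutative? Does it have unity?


ℤ_52 is a commutative ring with unity 1; 52 = 2×26 is composite, so 2·26 ≡ 0 gives zero divisors (not an integral domain)
Commutative: Yes
Integral domain: No
Has unity: Yes

ℤ_52: Commutative=Yes, Unity=Yes


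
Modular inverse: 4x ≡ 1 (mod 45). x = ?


Use the extended Euclidean algorithm to write 1 = 4·s + 45·t; then s mod 45 is the inverse.
Euclidean algorithm:
  4 = 0·45 + 4
  45 = 11·4 + 1
  4 = 4·1 + 0
gcd(4,45) = 1
Back-substitution gives: 4·(-11) + 45·(1) = 1
So 4⁻¹ ≡ -11 ≡ 34 (mod 45)
Check: 4 × 34 = 136 ≡ 1 (mod 45) ✓

4⁻¹ ≡ 34 (mod 45)


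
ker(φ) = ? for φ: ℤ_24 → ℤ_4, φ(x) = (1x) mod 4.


Kernel = preimage of identity
ker(φ) = {x ∈ ℤ_24 : 1x ≡ 0 (mod 4)}. Since 4 | 24, φ is well-defined. The kernel is the cyclic subgroup ⟨4⟩ of ℤ_24 (order 6), i.e. {0, 4, 8, 12, 16, 20}

ker(φ) = {0, 4, 8, 12, 16, 20}


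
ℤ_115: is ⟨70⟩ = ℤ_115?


g generates ℤ_n iff gcd(g, n) = 1
gcd(70, 115) = 5
Since gcd = 5 ≠ 1, ⟨70⟩ has order 23 < 115, so 70 is not a generator.

No, 70 does not generate ℤ_115


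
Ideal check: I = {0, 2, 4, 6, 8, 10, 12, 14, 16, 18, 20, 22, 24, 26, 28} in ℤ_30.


Check ideal conditions for I = {0, 2, 4, 6, 8, 10, 12, 14, 16, 18, 20, 22, 24, 26, 28} in ℤ_30:
(1) I is an additive subgroup? Yes
(2) For r ∈ ℤ_30 and a ∈ I: r·a ∈ I? Yes

Yes, I is an ideal of ℤ_30


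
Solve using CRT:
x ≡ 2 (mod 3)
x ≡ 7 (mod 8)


m₁ = 3, m₂ = 8, gcd = 1, so CRT applies. M = m₁·m₂ = 24
Let M₁ = M/m₁ = 8, M₂ = M/m₂ = 3
Find y₁ ≡ M₁⁻¹ (mod m₁): 8⁻¹ ≡ 2 (mod 3)
Find y₂ ≡ M₂⁻¹ (mod m₂): 3⁻¹ ≡ 3 (mod 8)
x = a₁·M₁·y₁ + a₂·M₂·y₂ = 2·8·2 + 7·3·3 = 95
Reduce mod 24: x ≡ 23
Check: 23 mod 3 = 2 ✓, 23 mod 8 = 7 ✓

x ≡ 23 (mod 24)


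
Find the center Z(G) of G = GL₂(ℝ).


Z(G) = {g ∈ G | gx = xg for all x ∈ G}
Only scalar multiples of the identity commute with all invertible matrices

Z(GL₂(ℝ)) = {aI : a ∈ ℝ, a ≠ 0}


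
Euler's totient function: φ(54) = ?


Factor n: 54 = 2 × 3^3
φ(n) = n · ∏(1 - 1/p) over distinct primes p | n
φ(54) = 54 · (1 - 1/2) · (1 - 1/3) = 18

φ(54) = 18


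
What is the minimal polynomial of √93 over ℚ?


√93 satisfies x² - 93 = 0, irreducible over ℚ since 93 is squarefree

Minimal polynomial: x² - 93


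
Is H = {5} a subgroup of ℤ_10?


Subgroup test for H = {5} in (ℤ_10, +):
(1) 0 ∈ H? No
(2) Closure: for all a,b ∈ H, (a+b) mod 10 ∈ H? No  [counterexample: 5 + 5 = 0 ∉ H]
(3) Inverses: for all a ∈ H, -a mod 10 ∈ H? Yes

No, H is not a subgroup of ℤ_10


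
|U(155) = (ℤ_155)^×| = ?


U(n) is the group of units mod n; |U(n)| = φ(n)
|U(155)| = φ(155) = 120

|U(155) = (ℤ_155)^×| = 120


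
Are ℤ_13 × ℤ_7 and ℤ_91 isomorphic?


Comparing ℤ_13 × ℤ_7 and ℤ_91:
gcd(13,7) = 1, so ℤ_13 × ℤ_7 ≅ ℤ_91 (CRT)

Yes, ℤ_13 × ℤ_7 ≅ ℤ_91


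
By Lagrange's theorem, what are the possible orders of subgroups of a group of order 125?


Lagrange's theorem: |H| divides |G|
|G| = 125
Divisors of 125: 1, 5, 25, 125

Possible subgroup orders: {1, 5, 25, 125}


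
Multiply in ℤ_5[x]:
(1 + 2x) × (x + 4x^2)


Expand and collect like terms; reduce coefficients mod 5:
x^0: 1·0 = 0 ≡ 0 (mod 5)
x^1: 1·1 + 2·0 = 1 ≡ 1 (mod 5)
x^2: 1·4 + 2·1 = 6 ≡ 1 (mod 5)
x^3: 2·4 = 8 ≡ 3 (mod 5)
Result: x + x^2 + 3x^3

f · g = x + x^2 + 3x^3


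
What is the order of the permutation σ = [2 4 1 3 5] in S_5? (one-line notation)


Cycle decomposition: (1 2 4 3)
Cycle lengths: 4
Order = lcm(4) = 4

ord(σ) = 4


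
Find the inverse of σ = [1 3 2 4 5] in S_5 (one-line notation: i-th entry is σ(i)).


To find σ⁻¹, swap domain and range:
σ(1) = 1 → σ⁻¹(1) = 1
σ(2) = 3 → σ⁻¹(3) = 2
σ(3) = 2 → σ⁻¹(2) = 3
σ(4) = 4 → σ⁻¹(4) = 4
σ(5) = 5 → σ⁻¹(5) = 5

σ⁻¹ = [1 3 2 4 5]


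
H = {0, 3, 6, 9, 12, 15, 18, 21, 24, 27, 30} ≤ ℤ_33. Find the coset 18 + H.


18 + H = {18 + h (mod 33) : h ∈ H}
18+0=18, 18+3=21, 18+6=24, 18+9=27, 18+12=30, 18+15=0, 18+18=3, 18+21=6, 18+24=9, 18+27=12, 18+30=15
18 + H = {0, 3, 6, 9, 12, 15, 18, 21, 24, 27, 30} = 0 + H

18 + H = {0, 3, 6, 9, 12, 15, 18, 21, 24, 27, 30}


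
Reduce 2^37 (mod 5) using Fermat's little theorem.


Fermat's little theorem: if p is prime and gcd(a,p)=1, then a^(p-1) ≡ 1 (mod p)
p = 5 is prime, gcd(2,5) = 1
Reduce exponent: 37 mod 4 = 1
So 2^37 ≡ 2^1 (mod 5)
2^1 mod 5 = 2

2^37 ≡ 2 (mod 5)


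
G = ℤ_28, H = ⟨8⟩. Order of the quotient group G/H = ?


|⟨8⟩| = n / gcd(8, 28) = 28 / 4 = 7
H is normal (ℤ_28 is abelian).
|G/H| = |G| / |H| = 28 / 7 = 4

|G/H| = 4


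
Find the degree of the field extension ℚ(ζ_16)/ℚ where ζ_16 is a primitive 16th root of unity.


[ℚ(ζ_n):ℚ] = deg Φ_n(x) = φ(n). Here φ(16) = 8

[ℚ(ζ_16)/ℚ where ζ_16 is a primitive 16th root of unity] = 8


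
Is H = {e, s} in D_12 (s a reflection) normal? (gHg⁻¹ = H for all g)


H = {e, s} in D_12 (s a reflection)
r·s·r⁻¹ = sr⁻² ≠ s for n ≥ 3, so {e, s} is not closed under conjugation

No, not a normal subgroup


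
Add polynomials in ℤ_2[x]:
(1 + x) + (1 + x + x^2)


Add coefficients mod 2:
x^0: 1 + 1 = 0 (mod 2)
x^1: 1 + 1 = 0 (mod 2)
x^2: 0 + 1 = 1 (mod 2)
Result: x^2

f + g = x^2


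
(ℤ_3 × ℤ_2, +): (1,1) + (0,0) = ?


Operation: componentwise addition mod (3, 2)
(1,1) + (0,0) = ((a₁+b₁) mod 3, (a₂+b₂) mod 2) with a = (1,1), b = (0,0)

(1,1) + (0,0) = (1,1)


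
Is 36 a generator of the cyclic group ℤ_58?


g generates ℤ_n iff gcd(g, n) = 1
gcd(36, 58) = 2
Since gcd = 2 ≠ 1, ⟨36⟩ has order 29 < 58, so 36 is not a generator.

No, 36 does not generate ℤ_58


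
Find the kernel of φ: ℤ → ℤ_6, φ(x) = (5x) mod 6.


Kernel = preimage of identity
ker(φ) = {x ∈ ℤ : 5x ≡ 0 (mod 6)}. gcd(5,6) = 1, so 5x ≡ 0 (mod 6) ⟺ x ≡ 0 (mod 6/1 = 6). Hence ker(φ) = 6ℤ

ker(φ) = 6ℤ


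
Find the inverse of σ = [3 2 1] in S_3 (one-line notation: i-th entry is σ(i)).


To find σ⁻¹, swap domain and range:
σ(1) = 3 → σ⁻¹(3) = 1
σ(2) = 2 → σ⁻¹(2) = 2
σ(3) = 1 → σ⁻¹(1) = 3

σ⁻¹ = [3 2 1]


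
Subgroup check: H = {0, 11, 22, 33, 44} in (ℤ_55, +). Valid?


Subgroup test for H = {0, 11, 22, 33, 44} in (ℤ_55, +):
(1) 0 ∈ H? Yes
(2) Closure: for all a,b ∈ H, (a+b) mod 55 ∈ H? Yes
(3) Inverses: for all a ∈ H, -a mod 55 ∈ H? Yes

Yes, H is a subgroup of ℤ_55


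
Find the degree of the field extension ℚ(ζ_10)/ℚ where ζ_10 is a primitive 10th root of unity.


[ℚ(ζ_n):ℚ] = deg Φ_n(x) = φ(n). Here φ(10) = 4

[ℚ(ζ_10)/ℚ where ζ_10 is a primitive 10th root of unity] = 4


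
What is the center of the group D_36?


Z(G) = {g ∈ G | gx = xg for all x ∈ G}
For even n, Z(D_n) = {e, r^(n/2)}: the 180° rotation r^18 commutes with every reflection and rotation

Z(D_36) = {e, r^18}


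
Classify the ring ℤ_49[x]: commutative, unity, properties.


ℤ_49 has zero divisors (7·7 ≡ 0), and these lift to constant zero divisors in ℤ_49[x]; so not an integral domain
Commutative: Yes
Integral domain: No
Has unity: Yes

ℤ_49[x]: Commutative=Yes, Unity=Yes


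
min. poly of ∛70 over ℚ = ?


∛70 satisfies x³ - 70 = 0, irreducible over ℚ (no rational root; 70 is not a perfect cube)

Minimal polynomial: x³ - 70


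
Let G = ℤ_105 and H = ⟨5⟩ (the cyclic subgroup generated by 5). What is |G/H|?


|⟨5⟩| = n / gcd(5, 105) = 105 / 5 = 21
H is normal (ℤ_105 is abelian).
|G/H| = |G| / |H| = 105 / 21 = 5

|G/H| = 5


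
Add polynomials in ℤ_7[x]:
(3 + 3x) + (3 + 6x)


Add coefficients mod 7:
x^0: 3 + 3 = 6 (mod 7)
x^1: 3 + 6 = 2 (mod 7)
Result: 6 + 2x

f + g = 6 + 2x


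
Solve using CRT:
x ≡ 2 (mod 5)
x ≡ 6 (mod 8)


m₁ = 5, m₂ = 8, gcd = 1, so CRT applies. M = m₁·m₂ = 40
Let M₁ = M/m₁ = 8, M₂ = M/m₂ = 5
Find y₁ ≡ M₁⁻¹ (mod m₁): 8⁻¹ ≡ 2 (mod 5)
Find y₂ ≡ M₂⁻¹ (mod m₂): 5⁻¹ ≡ 5 (mod 8)
x = a₁·M₁·y₁ + a₂·M₂·y₂ = 2·8·2 + 6·5·5 = 182
Reduce mod 40: x ≡ 22
Check: 22 mod 5 = 2 ✓, 22 mod 8 = 6 ✓

x ≡ 22 (mod 40)


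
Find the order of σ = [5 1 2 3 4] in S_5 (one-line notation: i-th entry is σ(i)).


Cycle decomposition: (1 5 4 3 2)
Cycle lengths: 5
Order = lcm(5) = 5

ord(σ) = 5


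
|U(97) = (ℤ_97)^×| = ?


U(n) is the group of units mod n; |U(n)| = φ(n)
|U(97)| = φ(97) = 96

|U(97) = (ℤ_97)^×| = 96


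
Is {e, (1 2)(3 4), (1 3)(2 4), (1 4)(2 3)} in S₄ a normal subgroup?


H = {e, (1 2)(3 4), (1 3)(2 4), (1 4)(2 3)} in S₄
This is the Klein four-group V₄; it is normal in S₄ (it is a union of conjugacy classes)

Yes, normal subgroup


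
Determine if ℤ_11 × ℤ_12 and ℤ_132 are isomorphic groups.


Comparing ℤ_11 × ℤ_12 and ℤ_132:
gcd(11,12) = 1, so ℤ_11 × ℤ_12 ≅ ℤ_132 (CRT)

Yes, ℤ_11 × ℤ_12 ≅ ℤ_132


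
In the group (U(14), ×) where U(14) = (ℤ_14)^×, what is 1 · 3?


Operation: multiplication mod 14
1 · 3 = (a × b) mod 14 with a = 1, b = 3

1 · 3 = 3


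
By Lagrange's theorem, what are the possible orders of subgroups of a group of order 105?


Lagrange's theorem: |H| divides |G|
|G| = 105
Divisors of 105: 1, 3, 5, 7, 15, 21, 35, 105

Possible subgroup orders: {1, 3, 5, 7, 15, 21, 35, 105}


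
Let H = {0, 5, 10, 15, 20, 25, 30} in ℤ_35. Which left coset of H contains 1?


1 + H = {1 + h (mod 35) : h ∈ H}
1+0=1, 1+5=6, 1+10=11, 1+15=16, 1+20=21, 1+25=26, 1+30=31

1 + H = {1, 6, 11, 16, 21, 26, 31}


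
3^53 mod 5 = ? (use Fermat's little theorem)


Fermat's little theorem: if p is prime and gcd(a,p)=1, then a^(p-1) ≡ 1 (mod p)
p = 5 is prime, gcd(3,5) = 1
Reduce exponent: 53 mod 4 = 1
So 3^53 ≡ 3^1 (mod 5)
3^1 mod 5 = 3

3^53 ≡ 3 (mod 5)


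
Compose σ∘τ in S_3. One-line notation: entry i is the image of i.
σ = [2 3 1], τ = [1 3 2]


σ∘τ: apply τ first, then σ
1 →τ 1 →σ 2
2 →τ 3 →σ 1
3 →τ 2 →σ 3

σ∘τ = [2 1 3]


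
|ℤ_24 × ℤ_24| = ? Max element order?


|ℤ_24 × ℤ_24| = 24 × 24 = 576
Max element order = lcm(24,24) = 24
Cyclic? No (gcd=24)

|ℤ_24×ℤ_24| = 576, max element order = 24


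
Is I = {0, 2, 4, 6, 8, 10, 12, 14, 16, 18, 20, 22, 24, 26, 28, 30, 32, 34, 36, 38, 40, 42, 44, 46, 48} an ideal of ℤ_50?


Check ideal conditions for I = {0, 2, 4, 6, 8, 10, 12, 14, 16, 18, 20, 22, 24, 26, 28, 30, 32, 34, 36, 38, 40, 42, 44, 46, 48} in ℤ_50:
(1) I is an additive subgroup? Yes
(2) For r ∈ ℤ_50 and a ∈ I: r·a ∈ I? Yes

Yes, I is an ideal of ℤ_50


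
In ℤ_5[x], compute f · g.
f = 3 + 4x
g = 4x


Expand and collect like terms; reduce coefficients mod 5:
x^0: 3·0 = 0 ≡ 0 (mod 5)
x^1: 3·4 + 4·0 = 12 ≡ 2 (mod 5)
x^2: 4·4 = 16 ≡ 1 (mod 5)
Result: 2x + x^2

f · g = 2x + x^2


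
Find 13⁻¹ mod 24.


Use the extended Euclidean algorithm to write 1 = 13·s + 24·t; then s mod 24 is the inverse.
Euclidean algorithm:
  13 = 0·24 + 13
  24 = 1·13 + 11
  13 = 1·11 + 2
  11 = 5·2 + 1
  2 = 2·1 + 0
gcd(13,24) = 1
Back-substitution gives: 13·(-11) + 24·(6) = 1
So 13⁻¹ ≡ -11 ≡ 13 (mod 24)
Check: 13 × 13 = 169 ≡ 1 (mod 24) ✓

13⁻¹ ≡ 13 (mod 24)


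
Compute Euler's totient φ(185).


Factor n: 185 = 5 × 37
φ(n) = n · ∏(1 - 1/p) over distinct primes p | n
φ(185) = 185 · (1 - 1/5) · (1 - 1/37) = 144

φ(185) = 144


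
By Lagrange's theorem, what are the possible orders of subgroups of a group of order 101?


Lagrange's theorem: |H| divides |G|
|G| = 101
Divisors of 101: 1, 101

Possible subgroup orders: {1, 101}


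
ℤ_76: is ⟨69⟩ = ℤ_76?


g generates ℤ_n iff gcd(g, n) = 1
gcd(69, 76) = 1
Since gcd = 1, 69 is a generator.

Yes, 69 generates ℤ_76


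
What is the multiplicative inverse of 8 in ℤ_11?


Use the extended Euclidean algorithm to write 1 = 8·s + 11·t; then s mod 11 is the inverse.
Euclidean algorithm:
  8 = 0·11 + 8
  11 = 1·8 + 3
  8 = 2·3 + 2
  3 = 1·2 + 1
  2 = 2·1 + 0
gcd(8,11) = 1
Back-substitution gives: 8·(-4) + 11·(3) = 1
So 8⁻¹ ≡ -4 ≡ 7 (mod 11)
Check: 8 × 7 = 56 ≡ 1 (mod 11) ✓

8⁻¹ ≡ 7 (mod 11)


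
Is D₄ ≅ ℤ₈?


Comparing D₄ and ℤ₈:
D₄ is non-abelian, ℤ₈ is abelian

No, D₄ ≇ ℤ₈


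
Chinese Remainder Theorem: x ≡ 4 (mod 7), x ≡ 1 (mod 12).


m₁ = 7, m₂ = 12, gcd = 1, so CRT applies. M = m₁·m₂ = 84
Let M₁ = M/m₁ = 12, M₂ = M/m₂ = 7
Find y₁ ≡ M₁⁻¹ (mod m₁): 12⁻¹ ≡ 3 (mod 7)
Find y₂ ≡ M₂⁻¹ (mod m₂): 7⁻¹ ≡ 7 (mod 12)
x = a₁·M₁·y₁ + a₂·M₂·y₂ = 4·12·3 + 1·7·7 = 193
Reduce mod 84: x ≡ 25
Check: 25 mod 7 = 4 ✓, 25 mod 12 = 1 ✓

x ≡ 25 (mod 84)


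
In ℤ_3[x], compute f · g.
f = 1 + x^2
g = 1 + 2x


Expand and collect like terms; reduce coefficients mod 3:
x^0: 1·1 = 1 ≡ 1 (mod 3)
x^1: 1·2 + 0·1 = 2 ≡ 2 (mod 3)
x^2: 0·2 + 1·1 = 1 ≡ 1 (mod 3)
x^3: 1·2 = 2 ≡ 2 (mod 3)
Result: 1 + 2x + x^2 + 2x^3

f · g = 1 + 2x + x^2 + 2x^3


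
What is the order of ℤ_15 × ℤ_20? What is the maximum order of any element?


|ℤ_15 × ℤ_20| = 15 × 20 = 300
Max element order = lcm(15,20) = 60
Cyclic? No (gcd=5)

|ℤ_15×ℤ_20| = 300, max element order = 60


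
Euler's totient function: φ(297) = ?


Factor n: 297 = 3^3 × 11
φ(n) = n · ∏(1 - 1/p) over distinct primes p | n
φ(297) = 297 · (1 - 1/3) · (1 - 1/11) = 180

φ(297) = 180


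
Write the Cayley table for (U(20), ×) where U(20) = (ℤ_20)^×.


Elements: {1, 3, 7, 9, 11, 13, 17, 19}
Operation: multiplication mod 20
Entry (a, b) = (a × b) mod 20

Cayley table:
   |  1 |  3 |  7 |  9 | 11 | 13 | 17 | 19
 1 |  1 |  3 |  7 |  9 | 11 | 13 | 17 | 19
 3 |  3 |  9 |  1 |  7 | 13 | 19 | 11 | 17
 7 |  7 |  1 |  9 |  3 | 17 | 11 | 19 | 13
 9 |  9 |  7 |  3 |  1 | 19 | 17 | 13 | 11
11 | 11 | 13 | 17 | 19 |  1 |  3 |  7 |  9
13 | 13 | 19 | 11 | 17 |  3 |  9 |  1 |  7
17 | 17 | 11 | 19 | 13 |  7 |  1 |  9 |  3
19 | 19 | 17 | 13 | 11 |  9 |  7 |  3 |  1


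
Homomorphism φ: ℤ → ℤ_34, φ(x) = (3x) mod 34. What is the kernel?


Kernel = preimage of identity
ker(φ) = {x ∈ ℤ : 3x ≡ 0 (mod 34)}. gcd(3,34) = 1, so 3x ≡ 0 (mod 34) ⟺ x ≡ 0 (mod 34/1 = 34). Hence ker(φ) = 34ℤ

ker(φ) = 34ℤ


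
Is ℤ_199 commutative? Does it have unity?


ℤ_199 is a commutative ring with unity 1; 199 is prime, so ℤ_199 is a field (hence an integral domain)
Commutative: Yes
Integral domain: Yes
Has unity: Yes

ℤ_199: Commutative=Yes, Unity=Yes


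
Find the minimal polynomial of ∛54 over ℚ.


∛54 satisfies x³ - 54 = 0, irreducible over ℚ (no rational root; 54 is not a perfect cube)

Minimal polynomial: x³ - 54


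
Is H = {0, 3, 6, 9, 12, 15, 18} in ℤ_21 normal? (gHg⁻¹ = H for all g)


H = {0, 3, 6, 9, 12, 15, 18} in ℤ_21
ℤ_21 is abelian; every subgroup of an abelian group is normal

Yes, normal subgroup


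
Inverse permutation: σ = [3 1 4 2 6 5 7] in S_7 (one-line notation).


To find σ⁻¹, swap domain and range:
σ(1) = 3 → σ⁻¹(3) = 1
σ(2) = 1 → σ⁻¹(1) = 2
σ(3) = 4 → σ⁻¹(4) = 3
σ(4) = 2 → σ⁻¹(2) = 4
σ(5) = 6 → σ⁻¹(6) = 5
σ(6) = 5 → σ⁻¹(5) = 6
σ(7) = 7 → σ⁻¹(7) = 7

σ⁻¹ = [2 4 1 3 6 5 7]


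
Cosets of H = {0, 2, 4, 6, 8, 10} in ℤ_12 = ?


H = {0, 2, 4, 6, 8, 10}, |H| = 6
Number of cosets = |G|/|H| = 12/6 = 2
0 + H = {0, 2, 4, 6, 8, 10}
1 + H = {1, 3, 5, 7, 9, 11}

Cosets: 0+H={0,2,4,6,8,10}; 1+H={1,3,5,7,9,11}


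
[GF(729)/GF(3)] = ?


GF(729) = GF(3^6), so the extension degree is 6

[GF(729)/GF(3)] = 6


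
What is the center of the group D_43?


Z(G) = {g ∈ G | gx = xg for all x ∈ G}
For odd n, Z(D_n) = {e}: no nontrivial rotation commutes with all reflections

Z(D_43) = {e}


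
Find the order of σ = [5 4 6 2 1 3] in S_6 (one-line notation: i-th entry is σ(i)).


Cycle decomposition: (1 5) (2 4) (3 6)
Cycle lengths: 2, 2, 2
Order = lcm(2, 2, 2) = 2

ord(σ) = 2


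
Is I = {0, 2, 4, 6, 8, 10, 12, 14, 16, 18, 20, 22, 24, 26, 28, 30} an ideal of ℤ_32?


Check ideal conditions for I = {0, 2, 4, 6, 8, 10, 12, 14, 16, 18, 20, 22, 24, 26, 28, 30} in ℤ_32:
(1) I is an additive subgroup? Yes
(2) For r ∈ ℤ_32 and a ∈ I: r·a ∈ I? Yes

Yes, I is an ideal of ℤ_32


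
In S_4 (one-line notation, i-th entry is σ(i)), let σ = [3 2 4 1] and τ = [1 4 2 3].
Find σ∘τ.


σ∘τ: apply τ first, then σ
1 →τ 1 →σ 3
2 →τ 4 →σ 1
3 →τ 2 →σ 2
4 →τ 3 →σ 4

σ∘τ = [3 1 2 4]


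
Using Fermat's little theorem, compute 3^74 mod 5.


Fermat's little theorem: if p is prime and gcd(a,p)=1, then a^(p-1) ≡ 1 (mod p)
p = 5 is prime, gcd(3,5) = 1
Reduce exponent: 74 mod 4 = 2
So 3^74 ≡ 3^2 (mod 5)
3^2 mod 5 = 4

3^74 ≡ 4 (mod 5)


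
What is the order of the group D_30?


|D_n| = 2n (n rotations and n reflections)
|D_30| = 2×30 = 60

|D_30| = 60


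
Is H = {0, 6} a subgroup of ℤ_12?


Subgroup test for H = {0, 6} in (ℤ_12, +):
(1) 0 ∈ H? Yes
(2) Closure: for all a,b ∈ H, (a+b) mod 12 ∈ H? Yes
(3) Inverses: for all a ∈ H, -a mod 12 ∈ H? Yes

Yes, H is a subgroup of ℤ_12


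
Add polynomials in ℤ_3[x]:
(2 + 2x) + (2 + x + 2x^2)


Add coefficients mod 3:
x^0: 2 + 2 = 1 (mod 3)
x^1: 2 + 1 = 0 (mod 3)
x^2: 0 + 2 = 2 (mod 3)
Result: 1 + 2x^2

f + g = 1 + 2x^2


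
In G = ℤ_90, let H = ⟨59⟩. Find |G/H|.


|⟨59⟩| = n / gcd(59, 90) = 90 / 1 = 90
H is normal (ℤ_90 is abelian).
|G/H| = |G| / |H| = 90 / 90 = 1

|G/H| = 1


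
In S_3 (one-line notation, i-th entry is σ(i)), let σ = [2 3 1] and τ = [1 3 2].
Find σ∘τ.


σ∘τ: apply τ first, then σ
1 →τ 1 →σ 2
2 →τ 3 →σ 1
3 →τ 2 →σ 3

σ∘τ = [2 1 3]


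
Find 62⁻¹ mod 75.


Use the extended Euclidean algorithm to write 1 = 62·s + 75·t; then s mod 75 is the inverse.
Euclidean algorithm:
  62 = 0·75 + 62
  75 = 1·62 + 13
  62 = 4·13 + 10
  13 = 1·10 + 3
  10 = 3·3 + 1
  3 = 3·1 + 0
gcd(62,75) = 1
Back-substitution gives: 62·(23) + 75·(-19) = 1
So 62⁻¹ ≡ 23 ≡ 23 (mod 75)
Check: 62 × 23 = 1426 ≡ 1 (mod 75) ✓

62⁻¹ ≡ 23 (mod 75)


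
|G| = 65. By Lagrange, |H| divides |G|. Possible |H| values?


Lagrange's theorem: |H| divides |G|
|G| = 65
Divisors of 65: 1, 5, 13, 65

Possible subgroup orders: {1, 5, 13, 65}


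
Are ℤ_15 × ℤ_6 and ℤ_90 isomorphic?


Comparing ℤ_15 × ℤ_6 and ℤ_90:
gcd(15,6) = 3 ≠ 1. Max element order in ℤ_15×ℤ_6 is lcm(15,6) = 30 < 90, so it has no element of order 90

No, ℤ_15 × ℤ_6 ≇ ℤ_90


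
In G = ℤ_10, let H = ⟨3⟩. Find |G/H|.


|⟨3⟩| = n / gcd(3, 10) = 10 / 1 = 10
H is normal (ℤ_10 is abelian).
|G/H| = |G| / |H| = 10 / 10 = 1

|G/H| = 1


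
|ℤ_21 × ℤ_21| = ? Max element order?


|ℤ_21 × ℤ_21| = 21 × 21 = 441
Max element order = lcm(21,21) = 21
Cyclic? No (gcd=21)

|ℤ_21×ℤ_21| = 441, max element order = 21


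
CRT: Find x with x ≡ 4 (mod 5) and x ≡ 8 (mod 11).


m₁ = 5, m₂ = 11, gcd = 1, so CRT applies. M = m₁·m₂ = 55
Let M₁ = M/m₁ = 11, M₂ = M/m₂ = 5
Find y₁ ≡ M₁⁻¹ (mod m₁): 11⁻¹ ≡ 1 (mod 5)
Find y₂ ≡ M₂⁻¹ (mod m₂): 5⁻¹ ≡ 9 (mod 11)
x = a₁·M₁·y₁ + a₂·M₂·y₂ = 4·11·1 + 8·5·9 = 404
Reduce mod 55: x ≡ 19
Check: 19 mod 5 = 4 ✓, 19 mod 11 = 8 ✓

x ≡ 19 (mod 55)


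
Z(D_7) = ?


Z(G) = {g ∈ G | gx = xg for all x ∈ G}
For odd n, Z(D_n) = {e}: no nontrivial rotation commutes with all reflections

Z(D_7) = {e}


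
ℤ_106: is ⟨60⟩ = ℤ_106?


g generates ℤ_n iff gcd(g, n) = 1
gcd(60, 106) = 2
Since gcd = 2 ≠ 1, ⟨60⟩ has order 53 < 106, so 60 is not a generator.

No, 60 does not generate ℤ_106


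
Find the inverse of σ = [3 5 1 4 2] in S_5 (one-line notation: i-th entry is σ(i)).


To find σ⁻¹, swap domain and range:
σ(1) = 3 → σ⁻¹(3) = 1
σ(2) = 5 → σ⁻¹(5) = 2
σ(3) = 1 → σ⁻¹(1) = 3
σ(4) = 4 → σ⁻¹(4) = 4
σ(5) = 2 → σ⁻¹(2) = 5

σ⁻¹ = [3 5 1 4 2]


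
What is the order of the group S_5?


|S_n| = n! (number of permutations of n symbols)
|S_5| = 5! = 120

|S_5| = 120


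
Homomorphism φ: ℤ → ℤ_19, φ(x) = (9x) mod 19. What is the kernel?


Kernel = preimage of identity
ker(φ) = {x ∈ ℤ : 9x ≡ 0 (mod 19)}. gcd(9,19) = 1, so 9x ≡ 0 (mod 19) ⟺ x ≡ 0 (mod 19/1 = 19). Hence ker(φ) = 19ℤ

ker(φ) = 19ℤ


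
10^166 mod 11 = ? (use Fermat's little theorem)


Fermat's little theorem: if p is prime and gcd(a,p)=1, then a^(p-1) ≡ 1 (mod p)
p = 11 is prime, gcd(10,11) = 1
Reduce exponent: 166 mod 10 = 6
So 10^166 ≡ 10^6 (mod 11)
10^6 mod 11 = 1

10^166 ≡ 1 (mod 11)


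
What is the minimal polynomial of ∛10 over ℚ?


∛10 satisfies x³ - 10 = 0, irreducible over ℚ (no rational root; 10 is not a perfect cube)

Minimal polynomial: x³ - 10


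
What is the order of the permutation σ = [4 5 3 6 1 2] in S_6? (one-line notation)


Cycle decomposition: (1 4 6 2 5)
Cycle lengths: 5
Order = lcm(5) = 5

ord(σ) = 5


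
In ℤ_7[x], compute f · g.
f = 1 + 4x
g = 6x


Expand and collect like terms; reduce coefficients mod 7:
x^0: 1·0 = 0 ≡ 0 (mod 7)
x^1: 1·6 + 4·0 = 6 ≡ 6 (mod 7)
x^2: 4·6 = 24 ≡ 3 (mod 7)
Result: 6x + 3x^2

f · g = 6x + 3x^2


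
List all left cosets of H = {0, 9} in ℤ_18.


H = {0, 9}, |H| = 2
Number of cosets = |G|/|H| = 18/2 = 9
0 + H = {0, 9}
1 + H = {1, 10}
2 + H = {2, 11}
3 + H = {3, 12}
4 + H = {4, 13}
5 + H = {5, 14}
6 + H = {6, 15}
7 + H = {7, 16}
8 + H = {8, 17}

Cosets: 0+H={0,9}; 1+H={1,10}; 2+H={2,11}; 3+H={3,12}; 4+H={4,13}; 5+H={5,14}; 6+H={6,15}; 7+H={7,16}; 8+H={8,17}


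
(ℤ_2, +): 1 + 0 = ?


Operation: addition mod 2
1 + 0 = (a + b) mod 2 with a = 1, b = 0

1 + 0 = 1


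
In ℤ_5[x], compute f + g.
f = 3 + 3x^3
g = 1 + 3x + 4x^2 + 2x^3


Add coefficients mod 5:
x^0: 3 + 1 = 4 (mod 5)
x^1: 0 + 3 = 3 (mod 5)
x^2: 0 + 4 = 4 (mod 5)
x^3: 3 + 2 = 0 (mod 5)
Result: 4 + 3x + 4x^2

f + g = 4 + 3x + 4x^2


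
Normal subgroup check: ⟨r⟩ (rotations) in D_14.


H = ⟨r⟩ (rotations) in D_14
The rotation subgroup ⟨r⟩ has index 2 in D_14, so it is normal

Yes, normal subgroup


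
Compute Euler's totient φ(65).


Factor n: 65 = 5 × 13
φ(n) = n · ∏(1 - 1/p) over distinct primes p | n
φ(65) = 65 · (1 - 1/5) · (1 - 1/13) = 48

φ(65) = 48


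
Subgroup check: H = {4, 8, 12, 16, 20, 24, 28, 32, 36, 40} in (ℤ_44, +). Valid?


Subgroup test for H = {4, 8, 12, 16, 20, 24, 28, 32, 36, 40} in (ℤ_44, +):
(1) 0 ∈ H? No
(2) Closure: for all a,b ∈ H, (a+b) mod 44 ∈ H? No  [counterexample: 4 + 40 = 0 ∉ H]
(3) Inverses: for all a ∈ H, -a mod 44 ∈ H? Yes

No, H is not a subgroup of ℤ_44


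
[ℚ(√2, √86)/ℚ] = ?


[ℚ(√2,√86):ℚ] = [ℚ(√2,√86):ℚ(√2)]·[ℚ(√2):ℚ] = 2·2 = 4

[ℚ(√2, √86)/ℚ] = 4


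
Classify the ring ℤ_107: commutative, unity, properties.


ℤ_107 is a commutative ring with unity 1; 107 is prime, so ℤ_107 is a field (hence an integral domain)
Commutative: Yes
Integral domain: Yes
Has unity: Yes

ℤ_107: Commutative=Yes, Unity=Yes


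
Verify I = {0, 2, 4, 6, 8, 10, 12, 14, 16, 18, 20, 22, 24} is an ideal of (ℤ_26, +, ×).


Check ideal conditions for I = {0, 2, 4, 6, 8, 10, 12, 14, 16, 18, 20, 22, 24} in ℤ_26:
(1) I is an additive subgroup? Yes
(2) For r ∈ ℤ_26 and a ∈ I: r·a ∈ I? Yes

Yes, I is an ideal of ℤ_26


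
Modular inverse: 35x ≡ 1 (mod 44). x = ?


Use the extended Euclidean algorithm to write 1 = 35·s + 44·t; then s mod 44 is the inverse.
Euclidean algorithm:
  35 = 0·44 + 35
  44 = 1·35 + 9
  35 = 3·9 + 8
  9 = 1·8 + 1
  8 = 8·1 + 0
gcd(35,44) = 1
Back-substitution gives: 35·(-5) + 44·(4) = 1
So 35⁻¹ ≡ -5 ≡ 39 (mod 44)
Check: 35 × 39 = 1365 ≡ 1 (mod 44) ✓

35⁻¹ ≡ 39 (mod 44)


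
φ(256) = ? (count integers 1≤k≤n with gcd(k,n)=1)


Factor n: 256 = 2^8
φ(n) = n · ∏(1 - 1/p) over distinct primes p | n
φ(256) = 256 · (1 - 1/2) = 128

φ(256) = 128


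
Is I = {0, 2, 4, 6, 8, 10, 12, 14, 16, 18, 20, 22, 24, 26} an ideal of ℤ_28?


Check ideal conditions for I = {0, 2, 4, 6, 8, 10, 12, 14, 16, 18, 20, 22, 24, 26} in ℤ_28:
(1) I is an additive subgroup? Yes
(2) For r ∈ ℤ_28 and a ∈ I: r·a ∈ I? Yes

Yes, I is an ideal of ℤ_28


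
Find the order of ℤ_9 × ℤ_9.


|A × B| = |A| · |B|
|ℤ_9 × ℤ_9| = 9 × 9 = 81

|ℤ_9 × ℤ_9| = 81


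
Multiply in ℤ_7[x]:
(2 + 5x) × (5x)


Expand and collect like terms; reduce coefficients mod 7:
x^0: 2·0 = 0 ≡ 0 (mod 7)
x^1: 2·5 + 5·0 = 10 ≡ 3 (mod 7)
x^2: 5·5 = 25 ≡ 4 (mod 7)
Result: 3x + 4x^2

f · g = 3x + 4x^2


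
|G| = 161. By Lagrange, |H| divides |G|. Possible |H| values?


Lagrange's theorem: |H| divides |G|
|G| = 161
Divisors of 161: 1, 7, 23, 161

Possible subgroup orders: {1, 7, 23, 161}


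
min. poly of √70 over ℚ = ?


√70 satisfies x² - 70 = 0, irreducible over ℚ since 70 is squarefree

Minimal polynomial: x² - 70


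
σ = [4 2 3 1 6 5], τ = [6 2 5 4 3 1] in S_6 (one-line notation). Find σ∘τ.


σ∘τ: apply τ first, then σ
1 →τ 6 →σ 5
2 →τ 2 →σ 2
3 →τ 5 →σ 6
4 →τ 4 →σ 1
5 →τ 3 →σ 3
6 →τ 1 →σ 4

σ∘τ = [5 2 6 1 3 4]


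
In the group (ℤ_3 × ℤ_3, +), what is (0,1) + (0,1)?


Operation: componentwise addition mod (3, 3)
(0,1) + (0,1) = ((a₁+b₁) mod 3, (a₂+b₂) mod 3) with a = (0,1), b = (0,1)

(0,1) + (0,1) = (0,2)


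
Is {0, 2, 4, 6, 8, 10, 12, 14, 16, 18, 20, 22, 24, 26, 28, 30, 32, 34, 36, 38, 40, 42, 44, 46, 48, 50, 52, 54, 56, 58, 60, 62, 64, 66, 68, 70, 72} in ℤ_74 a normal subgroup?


H = {0, 2, 4, 6, 8, 10, 12, 14, 16, 18, 20, 22, 24, 26, 28, 30, 32, 34, 36, 38, 40, 42, 44, 46, 48, 50, 52, 54, 56, 58, 60, 62, 64, 66, 68, 70, 72} in ℤ_74
ℤ_74 is abelian; every subgroup of an abelian group is normal

Yes, normal subgroup


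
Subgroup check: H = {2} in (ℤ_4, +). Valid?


Subgroup test for H = {2} in (ℤ_4, +):
(1) 0 ∈ H? No
(2) Closure: for all a,b ∈ H, (a+b) mod 4 ∈ H? No  [counterexample: 2 + 2 = 0 ∉ H]
(3) Inverses: for all a ∈ H, -a mod 4 ∈ H? Yes

No, H is not a subgroup of ℤ_4


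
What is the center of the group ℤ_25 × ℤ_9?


Z(G) = {g ∈ G | gx = xg for all x ∈ G}
Direct product of abelian groups is abelian, so Z(G) = G

Z(ℤ_25 × ℤ_9) = ℤ_25 × ℤ_9


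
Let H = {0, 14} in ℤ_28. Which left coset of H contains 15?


15 + H = {15 + h (mod 28) : h ∈ H}
15+0=15, 15+14=1
15 + H = {1, 15} = 1 + H

15 + H = {1, 15}


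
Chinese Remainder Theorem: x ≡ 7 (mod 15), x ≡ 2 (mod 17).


m₁ = 15, m₂ = 17, gcd = 1, so CRT applies. M = m₁·m₂ = 255
Let M₁ = M/m₁ = 17, M₂ = M/m₂ = 15
Find y₁ ≡ M₁⁻¹ (mod m₁): 17⁻¹ ≡ 8 (mod 15)
Find y₂ ≡ M₂⁻¹ (mod m₂): 15⁻¹ ≡ 8 (mod 17)
x = a₁·M₁·y₁ + a₂·M₂·y₂ = 7·17·8 + 2·15·8 = 1192
Reduce mod 255: x ≡ 172
Check: 172 mod 15 = 7 ✓, 172 mod 17 = 2 ✓

x ≡ 172 (mod 255)


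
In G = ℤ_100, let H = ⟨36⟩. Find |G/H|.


|⟨36⟩| = n / gcd(36, 100) = 100 / 4 = 25
H is normal (ℤ_100 is abelian).
|G/H| = |G| / |H| = 100 / 25 = 4

|G/H| = 4


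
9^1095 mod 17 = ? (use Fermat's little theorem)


Fermat's little theorem: if p is prime and gcd(a,p)=1, then a^(p-1) ≡ 1 (mod p)
p = 17 is prime, gcd(9,17) = 1
Reduce exponent: 1095 mod 16 = 7
So 9^1095 ≡ 9^7 (mod 17)
9^7 mod 17 = 2

9^1095 ≡ 2 (mod 17)


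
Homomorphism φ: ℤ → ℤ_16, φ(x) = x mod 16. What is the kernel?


Kernel = preimage of identity
ker(φ) = {x ∈ ℤ : x ≡ 0 (mod 16)} = 16ℤ = {0, ±16, ±32, ...}

ker(φ) = 16ℤ


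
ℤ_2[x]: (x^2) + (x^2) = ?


Add coefficients mod 2:
x^0: 0 + 0 = 0 (mod 2)
x^1: 0 + 0 = 0 (mod 2)
x^2: 1 + 1 = 0 (mod 2)
Result: 0

f + g = 0


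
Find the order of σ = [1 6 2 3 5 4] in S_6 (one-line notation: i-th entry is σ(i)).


Cycle decomposition: (2 6 4 3)
Cycle lengths: 4
Order = lcm(4) = 4

ord(σ) = 4


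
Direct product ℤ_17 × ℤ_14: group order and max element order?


|ℤ_17 × ℤ_14| = 17 × 14 = 238
Max element order = lcm(17,14) = 238
Cyclic? Yes (gcd=1)

|ℤ_17×ℤ_14| = 238, max element order = 238


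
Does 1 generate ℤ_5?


g generates ℤ_n iff gcd(g, n) = 1
gcd(1, 5) = 1
Since gcd = 1, 1 is a generator.

Yes, 1 generates ℤ_5


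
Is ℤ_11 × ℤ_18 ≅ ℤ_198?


Comparing ℤ_11 × ℤ_18 and ℤ_198:
gcd(11,18) = 1, so ℤ_11 × ℤ_18 ≅ ℤ_198 (CRT)

Yes, ℤ_11 × ℤ_18 ≅ ℤ_198


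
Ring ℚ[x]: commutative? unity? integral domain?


Polynomial ring over ℚ (an integral domain) is a commutative integral domain with unity 1
Commutative: Yes
Integral domain: Yes
Has unity: Yes

ℚ[x]: Commutative=Yes, Unity=Yes


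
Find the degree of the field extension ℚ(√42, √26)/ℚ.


[ℚ(√42,√26):ℚ] = [ℚ(√42,√26):ℚ(√42)]·[ℚ(√42):ℚ] = 2·2 = 4

[ℚ(√42, √26)/ℚ] = 4
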